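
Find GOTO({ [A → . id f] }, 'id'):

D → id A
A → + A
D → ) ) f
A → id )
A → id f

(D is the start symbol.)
GOTO(I, 'id') = CLOSURE({ [A → αX.β] : [A → α.Xβ] ∈ I, X = 'id' })

Items with dot before 'id', with the dot advanced:
  [A → . id f] → [A → id . f]
Closure adds nothing (no advanced item has the dot before a non-terminal).

GOTO = { [A → id . f] }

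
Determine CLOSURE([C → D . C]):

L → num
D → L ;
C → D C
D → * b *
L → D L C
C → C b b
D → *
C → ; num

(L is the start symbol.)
{ [C → . ; num], [C → . C b b], [C → . D C], [C → D . C], [D → . * b *], [D → . *], [D → . L ;], [L → . D L C], [L → . num] }

Start with: [C → D . C]
  [C → D . C] has the dot before C: add [C → . D C], [C → . C b b], [C → . ; num]
  [C → . D C] has the dot before D: add [D → . L ;], [D → . * b *], [D → . *]
  [D → . L ;] has the dot before L: add [L → . num], [L → . D L C]
No further items can be added.

CLOSURE = { [C → . ; num], [C → . C b b], [C → . D C], [C → D . C], [D → . * b *], [D → . *], [D → . L ;], [L → . D L C], [L → . num] }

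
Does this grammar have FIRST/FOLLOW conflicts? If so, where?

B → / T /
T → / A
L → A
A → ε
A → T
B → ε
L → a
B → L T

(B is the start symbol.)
Nullable non-terminals: A, B, L.
FIRST sets used below: FIRST(T) = { '/' }, FIRST(L) = { '/', 'a', ε }, FIRST(A) = { '/', ε }

A: nullable alternative(s) A → ε; FOLLOW(A) = { $, '/' }
  A → ε: FIRST \ {ε} = { } — this is the only nullable alternative, skip
  A → T: FIRST \ {ε} = { '/' } — overlaps FOLLOW(A) on { '/' }: CONFLICT

B: nullable alternative(s) B → ε; FOLLOW(B) = { $ }
  B → / T /: FIRST \ {ε} = { '/' } — disjoint from FOLLOW(B)
  B → ε: FIRST \ {ε} = { } — this is the only nullable alternative, skip
  B → L T: FIRST \ {ε} = { '/', 'a' } — disjoint from FOLLOW(B)

L: nullable alternative(s) L → A; FOLLOW(L) = { '/' }
  L → A: FIRST \ {ε} = { '/' } — this is the only nullable alternative, skip
  L → a: FIRST \ {ε} = { 'a' } — disjoint from FOLLOW(L)

T has no nullable alternative, so no FIRST/FOLLOW check is needed there.

So the grammar has 1 FIRST/FOLLOW conflict (marked CONFLICT above).

Answer: Yes. A → T with FOLLOW(A) on { '/' }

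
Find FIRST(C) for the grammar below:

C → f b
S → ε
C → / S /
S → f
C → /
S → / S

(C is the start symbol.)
From C → f b:
  - f is a terminal: add 'f' and stop
From C → / S /:
  - '/' is a terminal: add '/' and stop
From C → /:
  - '/' is a terminal: add '/' and stop

Collecting: FIRST(C) = { '/', 'f' }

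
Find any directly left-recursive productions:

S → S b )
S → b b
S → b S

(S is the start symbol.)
Yes, S is left-recursive

Direct left recursion occurs when N → N α for some non-terminal N (the right-hand side begins with the left-hand side itself).

S → S b ): LEFT RECURSIVE (starts with S)
S → b b: starts with b
S → b S: starts with b

The grammar has direct left recursion on: S.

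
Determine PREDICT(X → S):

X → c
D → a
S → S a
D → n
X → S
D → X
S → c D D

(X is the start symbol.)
{ 'c' }

PREDICT(X → S) = (FIRST(RHS) \ {ε}) ∪ (FOLLOW(X) if ε ∈ FIRST(RHS), i.e. RHS ⇒* ε)
FIRST(S) = { 'c' }
FIRST(S) = { 'c' }
ε ∉ FIRST(S), so FOLLOW(X) is not added.
PREDICT(X → S) = { 'c' }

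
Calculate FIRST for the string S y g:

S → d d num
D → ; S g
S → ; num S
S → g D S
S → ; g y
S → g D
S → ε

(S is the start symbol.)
{ ';', 'd', 'g', 'y' }

FIRST sets of the non-terminals involved (from the grammar, by fixed-point iteration):
  FIRST(S) = { ';', 'd', 'g', ε }

To compute FIRST(S y g), process the symbols left to right:
Symbol S is a non-terminal. Add FIRST(S) \ {ε} = { ';', 'd', 'g' }
S is nullable (ε ∈ FIRST(S)), continue to the next symbol.
Symbol y is a terminal. Add 'y' and stop.
FIRST(S y g) = { ';', 'd', 'g', 'y' }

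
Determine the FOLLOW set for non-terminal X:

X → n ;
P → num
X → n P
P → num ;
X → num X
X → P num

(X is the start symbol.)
{ $ }

To compute FOLLOW(X), find every occurrence of X on a right-hand side N → α X β: add FIRST(β) \ {ε}, and if β is empty or nullable also add FOLLOW(N). Iterate to a fixed point.

X is the start symbol, so $ ∈ FOLLOW(X).
In X → num X: X is at the end; this adds FOLLOW(X) to itself — nothing new

Taking the union: FOLLOW(X) = { $ }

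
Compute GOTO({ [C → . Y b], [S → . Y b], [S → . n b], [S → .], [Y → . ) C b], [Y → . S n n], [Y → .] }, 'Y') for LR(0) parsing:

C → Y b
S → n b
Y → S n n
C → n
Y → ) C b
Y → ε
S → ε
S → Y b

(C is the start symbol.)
GOTO(I, 'Y') = CLOSURE({ [A → αX.β] : [A → α.Xβ] ∈ I, X = 'Y' })

Items with dot before 'Y', with the dot advanced:
  [C → . Y b] → [C → Y . b]
  [S → . Y b] → [S → Y . b]
Closure adds nothing (no advanced item has the dot before a non-terminal).

GOTO = { [C → Y . b], [S → Y . b] }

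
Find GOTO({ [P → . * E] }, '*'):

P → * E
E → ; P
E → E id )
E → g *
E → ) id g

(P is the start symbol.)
{ [E → . ) id g], [E → . ; P], [E → . E id )], [E → . g *], [P → * . E] }

GOTO(I, '*') = CLOSURE({ [A → αX.β] : [A → α.Xβ] ∈ I, X = '*' })

Items with dot before '*', with the dot advanced:
  [P → . * E] → [P → * . E]
Closure of the advanced items:
  [P → * . E] has the dot before E: add [E → . ; P], [E → . E id )], [E → . g *], [E → . ) id g]

GOTO = { [E → . ) id g], [E → . ; P], [E → . E id )], [E → . g *], [P → * . E] }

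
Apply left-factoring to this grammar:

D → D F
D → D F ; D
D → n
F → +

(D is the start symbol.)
Left-factoring transforms A → αβ₁ | αβ₂ into A → αA' and A' → β₁ | β₂
(α is the longest common prefix among the alternatives). Repeat until
no nonterminal has two alternatives with a common prefix.

Round 1: D has alternatives sharing prefix 'D F'. Introduce D': D → D F D'
  Add: D' → ε
  Add: D' → ; D

No remaining common prefixes — done.

Resulting grammar:
D → D F D'
D' → ε
D' → ; D
D → n
F → +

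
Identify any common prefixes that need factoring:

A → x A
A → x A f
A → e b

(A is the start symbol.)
Left-factoring is needed when two productions for the same non-terminal
share a common prefix on the right-hand side.

Productions for A:
  A → x A
  A → x A f
  A → e b

Found common prefix 'x A' in productions for A

Answer: Yes, A has productions with common prefix 'x A'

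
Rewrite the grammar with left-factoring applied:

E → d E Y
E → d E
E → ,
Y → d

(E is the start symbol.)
Left-factoring transforms A → αβ₁ | αβ₂ into A → αA' and A' → β₁ | β₂
(α is the longest common prefix among the alternatives). Repeat until
no nonterminal has two alternatives with a common prefix.

Round 1: E has alternatives sharing prefix 'd E'. Introduce E': E → d E E'
  Add: E' → Y
  Add: E' → ε

No remaining common prefixes — done.

Resulting grammar:
E → d E E'
E' → Y
E' → ε
E → ,
Y → d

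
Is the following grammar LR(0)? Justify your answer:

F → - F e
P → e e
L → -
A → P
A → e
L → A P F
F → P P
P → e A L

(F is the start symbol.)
No. Shift-reduce conflict between [A → e .] and [A → . e]

A grammar is LR(0) if no state in the canonical LR(0) collection has:
  - both a shift item (dot before a terminal) and a complete item (shift-reduce conflict), or
  - two or more complete items (reduce-reduce conflict; the accept item [F' → F .] counts as a complete item here).

Augment with F' → F and build the canonical LR(0) collection (I0 = CLOSURE({[F' → . F]}), then GOTO on every symbol after a dot until no new states appear). It has 17 states:
  I0: { [F → . - F e], [F → . P P], [F' → . F], [P → . e A L], [P → . e e] }  — shift
  I1: { [F → - . F e], [F → . - F e], [F → . P P], [P → . e A L], [P → . e e] }  — shift
  I2: { [F' → F .] }  — accept
  I3: { [F → P . P], [P → . e A L], [P → . e e] }  — shift
  I4: { [A → . P], [A → . e], [P → . e A L], [P → . e e], [P → e . A L], [P → e . e] }  — shift
  I5: { [A → . P], [A → . e], [L → . -], [L → . A P F], [P → . e A L], [P → . e e], [P → e A . L] }  — shift
  I6: { [A → P .] }  — reduce
  I7: { [A → . P], [A → . e], [A → e .], [P → . e A L], [P → . e e], [P → e . A L], [P → e . e], [P → e e .] }  — shift, 2 reduces
  I8: { [L → - .] }  — reduce
  I9: { [L → A . P F], [P → . e A L], [P → . e e] }  — shift
  I10: { [P → e A L .] }  — reduce
  I11: { [A → . P], [A → . e], [A → e .], [P → . e A L], [P → . e e], [P → e . A L], [P → e . e] }  — shift, reduce
  I12: { [F → . - F e], [F → . P P], [L → A P . F], [P → . e A L], [P → . e e] }  — shift
  I13: { [L → A P F .] }  — reduce
  I14: { [F → P P .] }  — reduce
  I15: { [F → - F . e] }  — shift
  I16: { [F → - F e .] }  — reduce

Conflict in state I7:
  Shift-reduce conflict between [A → e .] and [A → . e]
So the grammar is NOT LR(0).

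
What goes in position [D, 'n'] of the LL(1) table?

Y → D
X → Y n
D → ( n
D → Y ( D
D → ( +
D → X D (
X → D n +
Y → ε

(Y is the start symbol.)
To find M[D, 'n'], we find productions for D where 'n' is in the predict set (PREDICT(N → α) = (FIRST(α) \ {ε}) ∪ (FOLLOW(N) if α ⇒* ε)).

Relevant sets:
  FIRST(Y) = { '(', 'n', ε }
  FIRST(X) = { '(', 'n' }

D → ( n: PREDICT = { '(' }
D → Y ( D: PREDICT = { '(', 'n' }
  'n' is in predict set, so this production goes in M[D, 'n']
D → ( +: PREDICT = { '(' }
D → X D (: PREDICT = { '(', 'n' }
  'n' is in predict set, so this production goes in M[D, 'n']

M[D, 'n'] = D → Y ( D, D → X D (  (a multiply-defined cell — the grammar is not LL(1))

Answer: D → Y ( D, D → X D (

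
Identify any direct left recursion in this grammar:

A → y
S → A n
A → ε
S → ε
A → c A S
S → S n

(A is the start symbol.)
Yes, S is left-recursive

Direct left recursion occurs when N → N α for some non-terminal N (the right-hand side begins with the left-hand side itself).

A → y: starts with y
S → A n: starts with A
A → ε: starts with ε
S → ε: starts with ε
A → c A S: starts with c
S → S n: LEFT RECURSIVE (starts with S)

The grammar has direct left recursion on: S.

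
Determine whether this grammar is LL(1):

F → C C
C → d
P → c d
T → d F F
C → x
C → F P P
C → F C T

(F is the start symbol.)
No. Predict set conflict for C: { 'd' }

Relevant sets:
  FIRST(F) = { 'd', 'x' }

For C:
  PREDICT(C → d) = { 'd' }
  PREDICT(C → x) = { 'x' }
  PREDICT(C → F P P) = { 'd', 'x' }
  PREDICT(C → F C T) = { 'd', 'x' }
F, P, T have a single production, so nothing to check there.

Conflict found: Predict set conflict for C: { 'd' }
The grammar is NOT LL(1).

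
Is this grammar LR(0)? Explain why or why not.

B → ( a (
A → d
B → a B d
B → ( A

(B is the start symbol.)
Augment with B' → B and build the canonical LR(0) collection (I0 = CLOSURE({[B' → . B]}), then GOTO on every symbol after a dot until no new states appear). It has 10 states:
  I0: { [B → . ( A], [B → . ( a (], [B → . a B d], [B' → . B] }  — shift
  I1: { [A → . d], [B → ( . A], [B → ( . a (] }  — shift
  I2: { [B' → B .] }  — accept
  I3: { [B → . ( A], [B → . ( a (], [B → . a B d], [B → a . B d] }  — shift
  I4: { [B → a B . d] }  — shift
  I5: { [B → a B d .] }  — reduce
  I6: { [B → ( A .] }  — reduce
  I7: { [B → ( a . (] }  — shift
  I8: { [A → d .] }  — reduce
  I9: { [B → ( a ( .] }  — reduce

Every state is either a pure shift/goto state or contains exactly one complete item and nothing to shift — no conflicts. The grammar is LR(0).

Answer: Yes, the grammar is LR(0)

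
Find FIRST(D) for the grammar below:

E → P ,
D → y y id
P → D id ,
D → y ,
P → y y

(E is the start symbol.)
{ 'y' }

From D → y y id:
  - y is a terminal: add 'y' and stop
From D → y ,:
  - y is a terminal: add 'y' and stop

Collecting: FIRST(D) = { 'y' }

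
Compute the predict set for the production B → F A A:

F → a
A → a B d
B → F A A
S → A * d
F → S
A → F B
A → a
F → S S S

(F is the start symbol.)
PREDICT(B → F A A) = (FIRST(RHS) \ {ε}) ∪ (FOLLOW(B) if ε ∈ FIRST(RHS), i.e. RHS ⇒* ε)
FIRST(F) = { 'a' }
FIRST(F A A) = { 'a' }
ε ∉ FIRST(F A A), so FOLLOW(B) is not added.
PREDICT(B → F A A) = { 'a' }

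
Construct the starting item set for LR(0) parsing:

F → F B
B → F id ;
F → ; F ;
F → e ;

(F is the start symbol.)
{ [F → . ; F ;], [F → . F B], [F → . e ;], [F' → . F] }

First, augment the grammar with F' → F
I₀ = CLOSURE({ [F' → . F] }):
  [F' → . F] has the dot before F: add [F → . F B], [F → . ; F ;], [F → . e ;]
No further items can be added.

I₀ = { [F → . ; F ;], [F → . F B], [F → . e ;], [F' → . F] }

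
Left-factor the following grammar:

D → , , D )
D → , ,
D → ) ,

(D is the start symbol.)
D → , , D'
D' → D )
D' → ε
D → ) ,

Left-factoring transforms A → αβ₁ | αβ₂ into A → αA' and A' → β₁ | β₂
(α is the longest common prefix among the alternatives). Repeat until
no nonterminal has two alternatives with a common prefix.

Round 1: D has alternatives sharing prefix ', ,'. Introduce D': D → , , D'
  Add: D' → D )
  Add: D' → ε

No remaining common prefixes — done.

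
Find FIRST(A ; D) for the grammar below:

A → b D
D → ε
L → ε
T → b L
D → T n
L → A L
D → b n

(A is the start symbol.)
FIRST sets of the non-terminals involved (from the grammar, by fixed-point iteration):
  FIRST(A) = { 'b' }

To compute FIRST(A ; D), process the symbols left to right:
Symbol A is a non-terminal. Add FIRST(A) \ {ε} = { 'b' }
A is not nullable (ε ∉ FIRST(A)), so stop here.
FIRST(A ; D) = { 'b' }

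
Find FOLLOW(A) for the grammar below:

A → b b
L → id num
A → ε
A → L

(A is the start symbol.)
A is the start symbol, so $ ∈ FOLLOW(A).
A does not occur on any right-hand side.

Taking the union: FOLLOW(A) = { $ }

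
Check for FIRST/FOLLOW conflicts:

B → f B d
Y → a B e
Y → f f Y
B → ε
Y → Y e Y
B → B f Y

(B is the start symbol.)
A FIRST/FOLLOW conflict occurs when a non-terminal N has a nullable alternative N → β (β ⇒* ε) and another alternative N → α with FIRST(α) ∩ FOLLOW(N) ≠ ∅: on such a lookahead the parser cannot decide between expanding α and letting N vanish via β.

Nullable non-terminals: B.
FIRST sets used below: FIRST(B) = { 'f', ε }

B: nullable alternative(s) B → ε; FOLLOW(B) = { $, 'd', 'e', 'f' }
  B → f B d: FIRST \ {ε} = { 'f' } — overlaps FOLLOW(B) on { 'f' }: CONFLICT
  B → ε: FIRST \ {ε} = { } — this is the only nullable alternative, skip
  B → B f Y: FIRST \ {ε} = { 'f' } — overlaps FOLLOW(B) on { 'f' }: CONFLICT

Y has no nullable alternative, so no FIRST/FOLLOW check is needed there.

So the grammar has 2 FIRST/FOLLOW conflicts (marked CONFLICT above).

Answer: Yes. B → f B d with FOLLOW(B) on { 'f' }; B → B f Y with FOLLOW(B) on { 'f' }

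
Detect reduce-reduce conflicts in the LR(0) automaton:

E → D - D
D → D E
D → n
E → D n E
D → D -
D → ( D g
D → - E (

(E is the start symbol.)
No reduce-reduce conflicts

Augment with E' → E and build the canonical LR(0) collection (I0 = CLOSURE({[E' → . E]}), then GOTO on every symbol after a dot until no new states appear). It has 16 states:
  I0: { [D → . ( D g], [D → . - E (], [D → . D -], [D → . D E], [D → . n], [E → . D - D], [E → . D n E], [E' → . E] }  — shift
  I1: { [D → ( . D g], [D → . ( D g], [D → . - E (], [D → . D -], [D → . D E], [D → . n] }  — shift
  I2: { [D → - . E (], [D → . ( D g], [D → . - E (], [D → . D -], [D → . D E], [D → . n], [E → . D - D], [E → . D n E] }  — shift
  I3: { [D → . ( D g], [D → . - E (], [D → . D -], [D → . D E], [D → . n], [D → D . -], [D → D . E], [E → . D - D], [E → . D n E], [E → D . - D], [E → D . n E] }  — shift
  I4: { [E' → E .] }  — accept
  I5: { [D → n .] }  — reduce
  I6: { [D → - . E (], [D → . ( D g], [D → . - E (], [D → . D -], [D → . D E], [D → . n], [D → D - .], [E → . D - D], [E → . D n E], [E → D - . D] }  — shift, reduce
  I7: { [D → D E .] }  — reduce
  I8: { [D → . ( D g], [D → . - E (], [D → . D -], [D → . D E], [D → . n], [D → n .], [E → . D - D], [E → . D n E], [E → D n . E] }  — shift, reduce
  I9: { [E → D n E .] }  — reduce
  I10: { [D → . ( D g], [D → . - E (], [D → . D -], [D → . D E], [D → . n], [D → D . -], [D → D . E], [E → . D - D], [E → . D n E], [E → D - D .], [E → D . - D], [E → D . n E] }  — shift, reduce
  I11: { [D → - E . (] }  — shift
  I12: { [D → - E ( .] }  — reduce
  I13: { [D → ( D . g], [D → . ( D g], [D → . - E (], [D → . D -], [D → . D E], [D → . n], [D → D . -], [D → D . E], [E → . D - D], [E → . D n E] }  — shift
  I14: { [D → - . E (], [D → . ( D g], [D → . - E (], [D → . D -], [D → . D E], [D → . n], [D → D - .], [E → . D - D], [E → . D n E] }  — shift, reduce
  I15: { [D → ( D g .] }  — reduce

No state contains more than one complete item.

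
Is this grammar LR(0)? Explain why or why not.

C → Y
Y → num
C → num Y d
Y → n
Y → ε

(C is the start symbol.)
No. Shift-reduce conflict between [Y → .] and [C → . num Y d]

A grammar is LR(0) if no state in the canonical LR(0) collection has:
  - both a shift item (dot before a terminal) and a complete item (shift-reduce conflict), or
  - two or more complete items (reduce-reduce conflict; the accept item [C' → C .] counts as a complete item here).

Augment with C' → C and build the canonical LR(0) collection (I0 = CLOSURE({[C' → . C]}), then GOTO on every symbol after a dot until no new states appear). It has 8 states:
  I0: { [C → . Y], [C → . num Y d], [C' → . C], [Y → . n], [Y → . num], [Y → .] }  — shift, reduce
  I1: { [C' → C .] }  — accept
  I2: { [C → Y .] }  — reduce
  I3: { [Y → n .] }  — reduce
  I4: { [C → num . Y d], [Y → . n], [Y → . num], [Y → .], [Y → num .] }  — shift, 2 reduces
  I5: { [C → num Y . d] }  — shift
  I6: { [Y → num .] }  — reduce
  I7: { [C → num Y d .] }  — reduce

Conflict in state I0:
  Shift-reduce conflict between [Y → .] and [C → . num Y d]
So the grammar is NOT LR(0).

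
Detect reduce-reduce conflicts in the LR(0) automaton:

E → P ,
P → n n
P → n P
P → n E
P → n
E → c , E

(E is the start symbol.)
A reduce-reduce conflict occurs when an LR(0) state has two complete items [A → α .] and [B → β .] — both call for a reduction, and with no lookahead the parser cannot choose between them.

Augment with E' → E and build the canonical LR(0) collection (I0 = CLOSURE({[E' → . E]}), then GOTO on every symbol after a dot until no new states appear). It has 11 states:
  I0: { [E → . P ,], [E → . c , E], [E' → . E], [P → . n E], [P → . n P], [P → . n n], [P → . n] }  — shift
  I1: { [E' → E .] }  — accept
  I2: { [E → P . ,] }  — shift
  I3: { [E → c . , E] }  — shift
  I4: { [E → . P ,], [E → . c , E], [P → . n E], [P → . n P], [P → . n n], [P → . n], [P → n . E], [P → n . P], [P → n . n], [P → n .] }  — shift, reduce
  I5: { [P → n E .] }  — reduce
  I6: { [E → P . ,], [P → n P .] }  — shift, reduce
  I7: { [E → . P ,], [E → . c , E], [P → . n E], [P → . n P], [P → . n n], [P → . n], [P → n . E], [P → n . P], [P → n . n], [P → n .], [P → n n .] }  — shift, 2 reduces
  I8: { [E → P , .] }  — reduce
  I9: { [E → . P ,], [E → . c , E], [E → c , . E], [P → . n E], [P → . n P], [P → . n n], [P → . n] }  — shift
  I10: { [E → c , E .] }  — reduce

I7 contains complete items [P → n .], [P → n n .] — reduce-reduce conflict.

Answer: Yes — I7: [P → n .] vs [P → n n .]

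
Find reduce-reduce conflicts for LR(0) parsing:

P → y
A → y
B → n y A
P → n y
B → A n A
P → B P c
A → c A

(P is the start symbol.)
Yes — I6: [A → y .] vs [P → y .]

A reduce-reduce conflict occurs when an LR(0) state has two complete items [A → α .] and [B → β .] — both call for a reduction, and with no lookahead the parser cannot choose between them.

Augment with P' → P and build the canonical LR(0) collection (I0 = CLOSURE({[P' → . P]}), then GOTO on every symbol after a dot until no new states appear). It has 15 states:
  I0: { [A → . c A], [A → . y], [B → . A n A], [B → . n y A], [P → . B P c], [P → . n y], [P → . y], [P' → . P] }  — shift
  I1: { [B → A . n A] }  — shift
  I2: { [A → . c A], [A → . y], [B → . A n A], [B → . n y A], [P → . B P c], [P → . n y], [P → . y], [P → B . P c] }  — shift
  I3: { [P' → P .] }  — accept
  I4: { [A → . c A], [A → . y], [A → c . A] }  — shift
  I5: { [B → n . y A], [P → n . y] }  — shift
  I6: { [A → y .], [P → y .] }  — 2 reduces
  I7: { [A → . c A], [A → . y], [B → n y . A], [P → n y .] }  — shift, reduce
  I8: { [B → n y A .] }  — reduce
  I9: { [A → y .] }  — reduce
  I10: { [A → c A .] }  — reduce
  I11: { [P → B P . c] }  — shift
  I12: { [P → B P c .] }  — reduce
  I13: { [A → . c A], [A → . y], [B → A n . A] }  — shift
  I14: { [B → A n A .] }  — reduce

I6 contains complete items [A → y .], [P → y .] — reduce-reduce conflict.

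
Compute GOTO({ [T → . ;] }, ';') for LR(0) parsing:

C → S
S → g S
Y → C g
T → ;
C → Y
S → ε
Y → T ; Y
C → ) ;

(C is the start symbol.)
{ [T → ; .] }

GOTO(I, ';') = CLOSURE({ [A → αX.β] : [A → α.Xβ] ∈ I, X = ';' })

Items with dot before ';', with the dot advanced:
  [T → . ;] → [T → ; .]
Closure adds nothing (no advanced item has the dot before a non-terminal).

GOTO = { [T → ; .] }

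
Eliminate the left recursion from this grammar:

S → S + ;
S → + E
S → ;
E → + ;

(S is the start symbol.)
S → + E S'
S → ; S'
S' → + ; S'
S' → ε
E → + ;

S is directly left-recursive. The standard transformation for
  A → A α₁ | ... | A α_m | β₁ | ... | β_n
is
  A  → β₁ A' | ... | β_n A'
  A' → α₁ A' | ... | α_m A' | ε

S → + E becomes S → + E S'
S → ; becomes S → ; S'
S → S + ; becomes S' → + ; S'
Add S' → ε

Productions for other non-terminals are unchanged:
  E → + ;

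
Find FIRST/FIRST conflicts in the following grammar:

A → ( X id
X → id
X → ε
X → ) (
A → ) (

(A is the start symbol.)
No FIRST/FIRST conflicts.

Productions for A:
  A → ( X id: FIRST = { '(' }
  A → ) (: FIRST = { ')' }
Productions for X:
  X → id: FIRST = { 'id' }
  X → ε: FIRST = { ε }
  X → ) (: FIRST = { ')' }

All alternatives of each non-terminal have pairwise disjoint FIRST sets.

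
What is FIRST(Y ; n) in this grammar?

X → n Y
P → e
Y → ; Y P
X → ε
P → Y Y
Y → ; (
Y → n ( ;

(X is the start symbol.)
FIRST sets of the non-terminals involved (from the grammar, by fixed-point iteration):
  FIRST(Y) = { ';', 'n' }

To compute FIRST(Y ; n), process the symbols left to right:
Symbol Y is a non-terminal. Add FIRST(Y) \ {ε} = { ';', 'n' }
Y is not nullable (ε ∉ FIRST(Y)), so stop here.
FIRST(Y ; n) = { ';', 'n' }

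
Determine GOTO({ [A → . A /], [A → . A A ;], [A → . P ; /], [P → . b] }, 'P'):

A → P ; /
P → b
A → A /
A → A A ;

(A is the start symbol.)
GOTO(I, 'P') = CLOSURE({ [A → αX.β] : [A → α.Xβ] ∈ I, X = 'P' })

Items with dot before 'P', with the dot advanced:
  [A → . P ; /] → [A → P . ; /]
Closure adds nothing (no advanced item has the dot before a non-terminal).

GOTO = { [A → P . ; /] }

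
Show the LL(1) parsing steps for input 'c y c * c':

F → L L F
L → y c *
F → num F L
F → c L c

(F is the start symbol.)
LL(1) parsing maintains a stack (initially the start symbol over $) and the input. At each step: if the stack top is a terminal, match it against the current input token; if it is a non-terminal N, replace it with the RHS of M[N, lookahead] (the unique production whose predict set contains the lookahead).

Stack is shown with the top on the left.

Stack      Input        Action
------------------------------
F $        c y c * c $  output F → c L c
c L c $    c y c * c $  match 'c'
L c $      y c * c $    output L → y c *
y c * c $  y c * c $    match 'y'
c * c $    c * c $      match 'c'
* c $      * c $        match '*'
c $        c $          match 'c'
$          $            accept

The string is accepted.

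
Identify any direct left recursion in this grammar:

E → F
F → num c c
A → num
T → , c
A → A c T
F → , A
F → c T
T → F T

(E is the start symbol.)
Yes, A is left-recursive

Direct left recursion occurs when N → N α for some non-terminal N (the right-hand side begins with the left-hand side itself).

E → F: starts with F
F → num c c: starts with num
A → num: starts with num
T → , c: starts with ','
A → A c T: LEFT RECURSIVE (starts with A)
F → , A: starts with ','
F → c T: starts with c
T → F T: starts with F

The grammar has direct left recursion on: A.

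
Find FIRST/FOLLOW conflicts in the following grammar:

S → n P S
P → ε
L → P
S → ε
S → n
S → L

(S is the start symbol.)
No FIRST/FOLLOW conflicts.

A FIRST/FOLLOW conflict occurs when a non-terminal N has a nullable alternative N → β (β ⇒* ε) and another alternative N → α with FIRST(α) ∩ FOLLOW(N) ≠ ∅: on such a lookahead the parser cannot decide between expanding α and letting N vanish via β.

Nullable non-terminals: L, P, S.
FIRST sets used below: FIRST(L) = { ε }
L has a nullable alternative but only one production, so nothing to check.
P has a nullable alternative but only one production, so nothing to check.

S: nullable alternative(s) S → ε, S → L; FOLLOW(S) = { $ }
  S → n P S: FIRST \ {ε} = { 'n' } — disjoint from FOLLOW(S)
  S → ε: FIRST \ {ε} = { } — disjoint from FOLLOW(S)
  S → n: FIRST \ {ε} = { 'n' } — disjoint from FOLLOW(S)
  S → L: FIRST \ {ε} = { } — disjoint from FOLLOW(S)

No FIRST/FOLLOW conflicts found.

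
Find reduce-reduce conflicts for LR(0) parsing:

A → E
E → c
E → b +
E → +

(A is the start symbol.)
No reduce-reduce conflicts

A reduce-reduce conflict occurs when an LR(0) state has two complete items [A → α .] and [B → β .] — both call for a reduction, and with no lookahead the parser cannot choose between them.

Augment with A' → A and build the canonical LR(0) collection (I0 = CLOSURE({[A' → . A]}), then GOTO on every symbol after a dot until no new states appear). It has 7 states:
  I0: { [A → . E], [A' → . A], [E → . +], [E → . b +], [E → . c] }  — shift
  I1: { [E → + .] }  — reduce
  I2: { [A' → A .] }  — accept
  I3: { [A → E .] }  — reduce
  I4: { [E → b . +] }  — shift
  I5: { [E → c .] }  — reduce
  I6: { [E → b + .] }  — reduce

No state contains more than one complete item.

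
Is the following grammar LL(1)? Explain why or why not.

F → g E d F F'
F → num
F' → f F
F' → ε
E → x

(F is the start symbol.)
A grammar is LL(1) if for each non-terminal N with multiple productions, the predict sets of those productions are pairwise disjoint, where PREDICT(N → α) = (FIRST(α) \ {ε}) ∪ (FOLLOW(N) if α ⇒* ε).

Relevant sets:
  FOLLOW(F') = { $, 'f' }

For F:
  PREDICT(F → g E d F F') = { 'g' }
  PREDICT(F → num) = { 'num' }
For F':
  PREDICT(F' → f F) = { 'f' }
  PREDICT(F' → ε) = { $, 'f' }
E has a single production, so nothing to check there.

Conflict found: Predict set conflict for F': { 'f' }
The grammar is NOT LL(1).

Answer: No. Predict set conflict for F': { 'f' }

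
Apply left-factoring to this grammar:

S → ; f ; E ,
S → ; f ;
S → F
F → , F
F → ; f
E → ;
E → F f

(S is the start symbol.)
S → ; f ; S'
S' → E ,
S' → ε
S → F
F → , F
F → ; f
E → ;
E → F f

Left-factoring transforms A → αβ₁ | αβ₂ into A → αA' and A' → β₁ | β₂
(α is the longest common prefix among the alternatives). Repeat until
no nonterminal has two alternatives with a common prefix.

Round 1: S has alternatives sharing prefix '; f ;'. Introduce S': S → ; f ; S'
  Add: S' → E ,
  Add: S' → ε

No remaining common prefixes — done.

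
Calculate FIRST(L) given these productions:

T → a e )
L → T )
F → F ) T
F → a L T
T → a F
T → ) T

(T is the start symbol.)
FIRST sets of the other non-terminals involved (by the same procedure, iterated to a fixed point):
  FIRST(T) = { ')', 'a' }

From L → T ):
  - T is a non-terminal: add FIRST(T) \ {ε} = { ')', 'a' }
    T is not nullable, so stop

Collecting: FIRST(L) = { ')', 'a' }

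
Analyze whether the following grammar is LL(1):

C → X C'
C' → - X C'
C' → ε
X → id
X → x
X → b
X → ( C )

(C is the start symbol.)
Relevant sets:
  FOLLOW(C') = { $, ')' }

For C':
  PREDICT(C' → '-' X C') = { '-' }
  PREDICT(C' → ε) = { $, ')' }
For X:
  PREDICT(X → id) = { 'id' }
  PREDICT(X → x) = { 'x' }
  PREDICT(X → b) = { 'b' }
  PREDICT(X → '(' C ')') = { '(' }
C has a single production, so nothing to check there.

All predict sets are disjoint. The grammar IS LL(1).

Answer: Yes, the grammar is LL(1).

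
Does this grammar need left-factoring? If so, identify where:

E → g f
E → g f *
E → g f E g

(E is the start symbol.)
Left-factoring is needed when two productions for the same non-terminal
share a common prefix on the right-hand side.

Productions for E:
  E → g f
  E → g f *
  E → g f E g

Found common prefix 'g f' in productions for E

Answer: Yes, E has productions with common prefix 'g f'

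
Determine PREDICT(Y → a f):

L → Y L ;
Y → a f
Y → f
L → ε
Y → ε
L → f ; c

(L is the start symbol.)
PREDICT(Y → a f) = (FIRST(RHS) \ {ε}) ∪ (FOLLOW(Y) if ε ∈ FIRST(RHS), i.e. RHS ⇒* ε)
FIRST(a f) = { 'a' }
ε ∉ FIRST(a f), so FOLLOW(Y) is not added.
PREDICT(Y → a f) = { 'a' }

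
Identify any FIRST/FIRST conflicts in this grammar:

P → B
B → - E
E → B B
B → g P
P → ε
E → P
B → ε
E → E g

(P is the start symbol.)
Yes. P → B / P → ε on { ε }; E → B B / E → P on { '-', 'g', ε }; E → B B / E → E g on { '-', 'g' }; E → P / E → E g on { '-', 'g' }

A FIRST/FIRST conflict occurs when two productions N → α and N → β for the same non-terminal have FIRST(α) ∩ FIRST(β) ≠ ∅ (with ε ∈ FIRST of a nullable right-hand side, so two nullable alternatives also conflict).

FIRST sets of the non-terminals at (or reachable through a nullable prefix from) the front of some alternative:
  FIRST(B) = { '-', 'g', ε }
  FIRST(P) = { '-', 'g', ε }
  FIRST(E) = { '-', 'g', ε }

Productions for P:
  P → B: FIRST = { '-', 'g', ε }
  P → ε: FIRST = { ε }
Productions for B:
  B → - E: FIRST = { '-' }
  B → g P: FIRST = { 'g' }
  B → ε: FIRST = { ε }
Productions for E:
  E → B B: FIRST = { '-', 'g', ε }
  E → P: FIRST = { '-', 'g', ε }
  E → E g: FIRST = { '-', 'g' }

Conflict for P: P → B and P → ε
  Overlap: { ε }
Conflict for E: E → B B and E → P
  Overlap: { '-', 'g', ε }
Conflict for E: E → B B and E → E g
  Overlap: { '-', 'g' }
Conflict for E: E → P and E → E g
  Overlap: { '-', 'g' }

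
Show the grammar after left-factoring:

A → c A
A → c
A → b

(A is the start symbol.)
Left-factoring transforms A → αβ₁ | αβ₂ into A → αA' and A' → β₁ | β₂
(α is the longest common prefix among the alternatives). Repeat until
no nonterminal has two alternatives with a common prefix.

Round 1: A has alternatives sharing prefix 'c'. Introduce A': A → c A'
  Add: A' → A
  Add: A' → ε

No remaining common prefixes — done.

Resulting grammar:
A → c A'
A' → A
A' → ε
A → b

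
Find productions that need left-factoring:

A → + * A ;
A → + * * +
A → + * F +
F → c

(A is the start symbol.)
Yes, A has productions with common prefix '+ *'

Left-factoring is needed when two productions for the same non-terminal
share a common prefix on the right-hand side.

Productions for A:
  A → + * A ;
  A → + * * +
  A → + * F +

Found common prefix '+ *' in productions for A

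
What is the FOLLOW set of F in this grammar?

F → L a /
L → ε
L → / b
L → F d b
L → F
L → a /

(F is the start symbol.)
{ $, 'a', 'd' }

To compute FOLLOW(F), find every occurrence of F on a right-hand side N → α F β: add FIRST(β) \ {ε}, and if β is empty or nullable also add FOLLOW(N). Iterate to a fixed point.

F is the start symbol, so $ ∈ FOLLOW(F).
In L → F d b: F is followed by d b, add FIRST(d b) \ {ε} = { 'd' }
In L → F: F is at the end, add FOLLOW(L)

The FOLLOW sets referred to above (computed the same way, to a fixed point):
  FOLLOW(L) = { 'a' }

Taking the union: FOLLOW(F) = { $, 'a', 'd' }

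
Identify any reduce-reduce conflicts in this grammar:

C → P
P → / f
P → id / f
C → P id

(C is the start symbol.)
No reduce-reduce conflicts

A reduce-reduce conflict occurs when an LR(0) state has two complete items [A → α .] and [B → β .] — both call for a reduction, and with no lookahead the parser cannot choose between them.

Augment with C' → C and build the canonical LR(0) collection (I0 = CLOSURE({[C' → . C]}), then GOTO on every symbol after a dot until no new states appear). It has 9 states:
  I0: { [C → . P id], [C → . P], [C' → . C], [P → . / f], [P → . id / f] }  — shift
  I1: { [P → / . f] }  — shift
  I2: { [C' → C .] }  — accept
  I3: { [C → P . id], [C → P .] }  — shift, reduce
  I4: { [P → id . / f] }  — shift
  I5: { [P → id / . f] }  — shift
  I6: { [P → id / f .] }  — reduce
  I7: { [C → P id .] }  — reduce
  I8: { [P → / f .] }  — reduce

No state contains more than one complete item.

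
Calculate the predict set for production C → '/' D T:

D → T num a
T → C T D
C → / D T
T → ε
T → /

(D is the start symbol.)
PREDICT(C → '/' D T) = (FIRST(RHS) \ {ε}) ∪ (FOLLOW(C) if ε ∈ FIRST(RHS), i.e. RHS ⇒* ε)
FIRST('/' D T) = { '/' }
ε ∉ FIRST('/' D T), so FOLLOW(C) is not added.
PREDICT(C → '/' D T) = { '/' }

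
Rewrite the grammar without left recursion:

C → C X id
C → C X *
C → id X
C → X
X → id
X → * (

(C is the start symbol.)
C is directly left-recursive. The standard transformation for
  A → A α₁ | ... | A α_m | β₁ | ... | β_n
is
  A  → β₁ A' | ... | β_n A'
  A' → α₁ A' | ... | α_m A' | ε

C → id X becomes C → id X C'
C → X becomes C → X C'
C → C X id becomes C' → X id C'
C → C X * becomes C' → X * C'
Add C' → ε

Productions for other non-terminals are unchanged:
  X → id
  X → * (

Resulting grammar:
C → id X C'
C → X C'
C' → X id C'
C' → X * C'
C' → ε
X → id
X → * (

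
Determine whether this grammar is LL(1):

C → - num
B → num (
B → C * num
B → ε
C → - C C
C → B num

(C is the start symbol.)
A grammar is LL(1) if for each non-terminal N with multiple productions, the predict sets of those productions are pairwise disjoint, where PREDICT(N → α) = (FIRST(α) \ {ε}) ∪ (FOLLOW(N) if α ⇒* ε).

Relevant sets:
  FIRST(B) = { '-', 'num', ε }
  FIRST(C) = { '-', 'num' }
  FOLLOW(B) = { 'num' }

For C:
  PREDICT(C → '-' num) = { '-' }
  PREDICT(C → '-' C C) = { '-' }
  PREDICT(C → B num) = { '-', 'num' }
For B:
  PREDICT(B → num '(') = { 'num' }
  PREDICT(B → C '*' num) = { '-', 'num' }
  PREDICT(B → ε) = { 'num' }

Conflict found: Predict set conflict for C: { '-' }
The grammar is NOT LL(1).

Answer: No. Predict set conflict for C: { '-' }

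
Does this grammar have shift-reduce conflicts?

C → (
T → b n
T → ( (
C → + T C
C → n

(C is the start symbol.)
A shift-reduce conflict occurs when an LR(0) state has both:
  - a complete (reduce) item [A → α .] (dot at the end), and
  - a shift item [B → β . c γ] (dot before a terminal).

Augment with C' → C and build the canonical LR(0) collection (I0 = CLOSURE({[C' → . C]}), then GOTO on every symbol after a dot until no new states appear). It has 11 states:
  I0: { [C → . (], [C → . + T C], [C → . n], [C' → . C] }  — shift
  I1: { [C → ( .] }  — reduce
  I2: { [C → + . T C], [T → . ( (], [T → . b n] }  — shift
  I3: { [C' → C .] }  — accept
  I4: { [C → n .] }  — reduce
  I5: { [T → ( . (] }  — shift
  I6: { [C → + T . C], [C → . (], [C → . + T C], [C → . n] }  — shift
  I7: { [T → b . n] }  — shift
  I8: { [T → b n .] }  — reduce
  I9: { [C → + T C .] }  — reduce
  I10: { [T → ( ( .] }  — reduce

No state contains both a complete item and a shift item.

Answer: No shift-reduce conflicts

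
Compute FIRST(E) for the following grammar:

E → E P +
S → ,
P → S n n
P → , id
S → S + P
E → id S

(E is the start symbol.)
To compute FIRST(E), examine every production with E on the left-hand side, reading each right-hand side left to right until a non-nullable symbol is reached.

From E → E P +:
  - E is the symbol being defined: contributes nothing new
    E is not nullable, so stop
From E → id S:
  - id is a terminal: add 'id' and stop

Collecting: FIRST(E) = { 'id' }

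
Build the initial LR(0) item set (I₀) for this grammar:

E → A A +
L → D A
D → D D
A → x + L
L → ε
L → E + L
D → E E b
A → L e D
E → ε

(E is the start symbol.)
First, augment the grammar with E' → E
I₀ = CLOSURE({ [E' → . E] }):
  [E' → . E] has the dot before E: add [E → . A A +], [E → .]
  [E → . A A +] has the dot before A: add [A → . x + L], [A → . L e D]
  [A → . L e D] has the dot before L: add [L → . D A], [L → .], [L → . E + L]
  [L → . D A] has the dot before D: add [D → . D D], [D → . E E b]
No further items can be added.

I₀ = { [A → . L e D], [A → . x + L], [D → . D D], [D → . E E b], [E → . A A +], [E → .], [E' → . E], [L → . D A], [L → . E + L], [L → .] }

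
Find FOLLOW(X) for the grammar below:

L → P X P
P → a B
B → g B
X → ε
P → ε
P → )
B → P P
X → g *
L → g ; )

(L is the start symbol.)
{ $, ')', 'a' }

To compute FOLLOW(X), find every occurrence of X on a right-hand side N → α X β: add FIRST(β) \ {ε}, and if β is empty or nullable also add FOLLOW(N). Iterate to a fixed point.

In L → P X P: X is followed by P, add FIRST(P) \ {ε} = { ')', 'a' }
  P is nullable, so also add FOLLOW(L)

The FOLLOW sets referred to above (computed the same way, to a fixed point):
  FOLLOW(L) = { $ }

Taking the union: FOLLOW(X) = { $, ')', 'a' }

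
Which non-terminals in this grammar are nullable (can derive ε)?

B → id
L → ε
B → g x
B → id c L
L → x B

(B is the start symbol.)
ε-productions: L → ε
So L is immediately nullable.
No further non-terminal can be added: every production for the remaining non-terminals contains a terminal or a non-nullable non-terminal.
Nullable = { 'L' }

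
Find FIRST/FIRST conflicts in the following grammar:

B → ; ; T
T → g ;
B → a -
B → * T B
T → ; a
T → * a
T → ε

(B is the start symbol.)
No FIRST/FIRST conflicts.

Productions for B:
  B → ; ; T: FIRST = { ';' }
  B → a -: FIRST = { 'a' }
  B → * T B: FIRST = { '*' }
Productions for T:
  T → g ;: FIRST = { 'g' }
  T → ; a: FIRST = { ';' }
  T → * a: FIRST = { '*' }
  T → ε: FIRST = { ε }

All alternatives of each non-terminal have pairwise disjoint FIRST sets.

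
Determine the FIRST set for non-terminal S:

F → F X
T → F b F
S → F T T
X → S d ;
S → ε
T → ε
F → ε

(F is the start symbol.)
To compute FIRST(S), examine every production with S on the left-hand side, reading each right-hand side left to right until a non-nullable symbol is reached.

FIRST sets of the other non-terminals involved (by the same procedure, iterated to a fixed point):
  FIRST(F) = { 'b', 'd', ε }
  FIRST(T) = { 'b', 'd', ε }

From S → F T T:
  - F is a non-terminal: add FIRST(F) \ {ε} = { 'b', 'd' }
    F is nullable, so continue to the next symbol
  - T is a non-terminal: add FIRST(T) \ {ε} = { 'b', 'd' }
    T is nullable, so continue to the next symbol
  - T is a non-terminal: add FIRST(T) \ {ε} = { 'b', 'd' }
    T is nullable and nothing follows, so the whole right-hand side can vanish: ε ∈ FIRST(S)
From S → ε:
  - ε-production, so ε ∈ FIRST(S)

Collecting: FIRST(S) = { 'b', 'd', ε }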